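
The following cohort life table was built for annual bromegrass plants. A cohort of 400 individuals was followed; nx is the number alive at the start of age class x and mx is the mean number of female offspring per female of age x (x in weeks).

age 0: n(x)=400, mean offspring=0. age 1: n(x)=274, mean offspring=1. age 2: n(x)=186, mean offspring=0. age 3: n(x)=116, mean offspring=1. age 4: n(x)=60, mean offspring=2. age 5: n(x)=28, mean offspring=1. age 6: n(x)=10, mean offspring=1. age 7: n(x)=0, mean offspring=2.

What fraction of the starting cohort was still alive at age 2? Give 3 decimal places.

0.465

l_2 = n_2/n_0 = 186/400 = 0.465 → 0.465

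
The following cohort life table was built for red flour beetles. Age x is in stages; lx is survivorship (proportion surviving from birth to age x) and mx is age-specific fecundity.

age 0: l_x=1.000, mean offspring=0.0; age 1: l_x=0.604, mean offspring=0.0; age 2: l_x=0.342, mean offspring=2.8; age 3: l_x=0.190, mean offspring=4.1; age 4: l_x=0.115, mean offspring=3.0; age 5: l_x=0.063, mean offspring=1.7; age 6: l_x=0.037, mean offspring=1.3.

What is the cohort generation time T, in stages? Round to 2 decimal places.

2.89

lx·mx: 0, 0, 0.9576, 0.779, 0.345, 0.1071, 0.0481 → R0 = 2.2368
x·lx·mx: 0, 0, 1.9152, 2.337, 1.38, 0.5355, 0.2886 → Σ = 6.4563
T = 6.4563 / 2.2368 = 2.8864… → 2.89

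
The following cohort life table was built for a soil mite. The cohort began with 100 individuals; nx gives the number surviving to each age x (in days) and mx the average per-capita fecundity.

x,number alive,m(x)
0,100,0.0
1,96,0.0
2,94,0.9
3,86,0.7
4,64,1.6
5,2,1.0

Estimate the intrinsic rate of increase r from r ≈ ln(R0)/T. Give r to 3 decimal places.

0.296

lx = nx/n0 = nx/100: 1, 0.96, 0.94, 0.86, 0.64, 0.02
R0 = Σ lx·mx = 0 + 0 + 0.846 + 0.602 + 1.024 + 0.02 = 2.492
Σ x·lx·mx = 7.694; T = 7.694/2.492 = 3.08748…
r ≈ ln(R0)/T = ln(2.492)/3.08748… = 0.29574… → 0.296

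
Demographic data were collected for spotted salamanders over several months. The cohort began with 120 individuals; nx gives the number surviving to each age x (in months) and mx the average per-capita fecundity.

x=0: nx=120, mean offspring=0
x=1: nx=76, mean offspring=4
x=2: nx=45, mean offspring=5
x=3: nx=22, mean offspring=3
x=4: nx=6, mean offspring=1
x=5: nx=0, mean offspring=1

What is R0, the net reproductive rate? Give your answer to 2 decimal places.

5.01

lx = nx/n0 = nx/120: 1, 0.63333…, 0.375, 0.18333…, 0.05, 0
lx·mx by age: 0, 2.533333…, 1.875, 0.55…, 0.05, 0
R0 = Σ lx·mx = 5.008333… → 5.01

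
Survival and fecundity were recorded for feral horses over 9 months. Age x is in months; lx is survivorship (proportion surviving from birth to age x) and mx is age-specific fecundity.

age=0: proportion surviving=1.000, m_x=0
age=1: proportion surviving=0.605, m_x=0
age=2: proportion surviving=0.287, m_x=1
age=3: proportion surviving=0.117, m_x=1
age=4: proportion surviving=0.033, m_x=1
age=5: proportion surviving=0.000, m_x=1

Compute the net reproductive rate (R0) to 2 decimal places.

lx·mx by age: 0, 0, 0.287, 0.117, 0.033, 0
R0 = Σ lx·mx = 0.437 → 0.44

0.44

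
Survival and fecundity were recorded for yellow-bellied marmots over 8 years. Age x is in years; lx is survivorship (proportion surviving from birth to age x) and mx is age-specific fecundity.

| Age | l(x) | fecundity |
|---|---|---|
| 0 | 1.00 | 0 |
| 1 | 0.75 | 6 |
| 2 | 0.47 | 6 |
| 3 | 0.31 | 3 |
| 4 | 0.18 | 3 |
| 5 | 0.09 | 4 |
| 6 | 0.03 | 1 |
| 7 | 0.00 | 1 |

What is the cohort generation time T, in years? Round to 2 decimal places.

1.86

lx·mx: 0, 4.5, 2.82, 0.93, 0.54, 0.36, 0.03, 0 → R0 = 9.18
x·lx·mx: 0, 4.5, 5.64, 2.79, 2.16, 1.8, 0.18, 0 → Σ = 17.07
T = 17.07 / 9.18 = 1.859477… → 1.86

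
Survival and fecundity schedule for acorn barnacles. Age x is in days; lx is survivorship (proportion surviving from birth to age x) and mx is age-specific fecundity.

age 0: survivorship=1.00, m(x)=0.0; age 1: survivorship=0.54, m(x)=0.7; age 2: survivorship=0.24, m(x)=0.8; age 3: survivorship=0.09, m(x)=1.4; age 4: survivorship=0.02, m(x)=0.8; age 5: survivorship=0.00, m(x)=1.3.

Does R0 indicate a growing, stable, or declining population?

R0 = Σ lx·mx = 0 + 0.378 + 0.192 + 0.126 + 0.016 + 0 = 0.712
R0 < 1, so the population is declining.

declining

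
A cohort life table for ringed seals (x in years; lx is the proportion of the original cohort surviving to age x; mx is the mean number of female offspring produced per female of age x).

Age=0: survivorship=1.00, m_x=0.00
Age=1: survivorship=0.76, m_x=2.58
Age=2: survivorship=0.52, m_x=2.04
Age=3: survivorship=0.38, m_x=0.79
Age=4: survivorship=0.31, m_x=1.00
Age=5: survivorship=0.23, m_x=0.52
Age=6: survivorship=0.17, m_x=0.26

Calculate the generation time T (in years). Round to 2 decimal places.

lx·mx: 0, 1.9608, 1.0608, 0.3002, 0.31, 0.1196, 0.0442 → R0 = 3.7956
x·lx·mx: 0, 1.9608, 2.1216, 0.9006, 1.24, 0.598, 0.2652 → Σ = 7.0862
T = 7.0862 / 3.7956 = 1.866951… → 1.87

1.87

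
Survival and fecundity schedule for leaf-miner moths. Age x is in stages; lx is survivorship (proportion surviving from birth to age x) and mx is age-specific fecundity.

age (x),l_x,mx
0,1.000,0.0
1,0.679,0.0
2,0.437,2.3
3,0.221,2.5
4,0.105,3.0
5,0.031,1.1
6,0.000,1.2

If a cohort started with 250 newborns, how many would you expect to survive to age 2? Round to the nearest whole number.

Expected survivors = N0 · l_2 = 250 × 0.437 = 109.25 → 109

109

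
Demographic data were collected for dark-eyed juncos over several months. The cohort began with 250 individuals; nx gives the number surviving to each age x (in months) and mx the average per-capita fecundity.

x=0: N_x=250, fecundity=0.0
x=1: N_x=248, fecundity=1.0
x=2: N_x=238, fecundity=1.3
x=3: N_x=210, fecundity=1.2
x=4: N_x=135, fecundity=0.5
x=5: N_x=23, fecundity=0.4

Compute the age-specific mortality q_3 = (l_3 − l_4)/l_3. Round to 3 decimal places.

lx = nx/n0 = nx/250: 1, 0.992, 0.952, 0.84, 0.54, 0.092
q_3 = (l_3 − l_4) / l_3 = (0.84 − 0.54) / 0.84
     = 0.3 / 0.84 = 0.357143… → 0.357

0.357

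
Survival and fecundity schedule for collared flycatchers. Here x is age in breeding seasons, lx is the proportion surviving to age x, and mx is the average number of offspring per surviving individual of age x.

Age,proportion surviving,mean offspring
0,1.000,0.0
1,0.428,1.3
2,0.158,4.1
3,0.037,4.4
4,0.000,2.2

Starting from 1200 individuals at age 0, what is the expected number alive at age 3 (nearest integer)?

44

Expected survivors = N0 · l_3 = 1200 × 0.037 = 44.4 → 44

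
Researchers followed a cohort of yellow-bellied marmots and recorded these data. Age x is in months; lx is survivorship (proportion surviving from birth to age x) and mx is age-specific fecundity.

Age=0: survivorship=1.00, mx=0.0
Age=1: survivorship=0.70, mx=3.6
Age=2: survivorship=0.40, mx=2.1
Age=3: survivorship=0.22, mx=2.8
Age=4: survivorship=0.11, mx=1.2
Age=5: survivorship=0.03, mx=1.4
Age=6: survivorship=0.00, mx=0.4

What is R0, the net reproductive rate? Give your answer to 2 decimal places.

4.15

lx·mx by age: 0, 2.52, 0.84, 0.616, 0.132, 0.042, 0
R0 = Σ lx·mx = 4.15 → 4.15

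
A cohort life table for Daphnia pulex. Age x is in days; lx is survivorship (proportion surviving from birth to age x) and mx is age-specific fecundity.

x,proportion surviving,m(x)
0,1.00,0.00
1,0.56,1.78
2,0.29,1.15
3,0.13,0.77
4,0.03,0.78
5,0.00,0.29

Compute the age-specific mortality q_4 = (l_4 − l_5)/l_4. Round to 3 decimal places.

q_4 = (l_4 − l_5) / l_4 = (0.03 − 0) / 0.03
     = 0.03 / 0.03 = 1 → 1.000

1.000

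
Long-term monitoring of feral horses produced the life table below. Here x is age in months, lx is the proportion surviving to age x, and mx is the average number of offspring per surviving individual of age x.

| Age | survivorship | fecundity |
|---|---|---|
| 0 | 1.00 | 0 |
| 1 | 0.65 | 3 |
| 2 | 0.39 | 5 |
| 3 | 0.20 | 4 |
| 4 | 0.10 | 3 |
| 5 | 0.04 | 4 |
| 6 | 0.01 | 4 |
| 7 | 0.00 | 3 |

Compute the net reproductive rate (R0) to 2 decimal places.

5.20

lx·mx by age: 0, 1.95, 1.95, 0.8, 0.3, 0.16, 0.04, 0
R0 = Σ lx·mx = 5.2 → 5.20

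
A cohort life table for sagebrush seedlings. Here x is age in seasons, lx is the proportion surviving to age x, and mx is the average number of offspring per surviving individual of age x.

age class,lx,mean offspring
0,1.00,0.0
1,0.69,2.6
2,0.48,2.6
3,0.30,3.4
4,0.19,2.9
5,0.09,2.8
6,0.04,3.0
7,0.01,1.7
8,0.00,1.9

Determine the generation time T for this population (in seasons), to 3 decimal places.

lx·mx: 0, 1.794, 1.248, 1.02, 0.551, 0.252, 0.12, 0.017, 0 → R0 = 5.002
x·lx·mx: 0, 1.794, 2.496, 3.06, 2.204, 1.26, 0.72, 0.119, 0 → Σ = 11.653
T = 11.653 / 5.002 = 2.329668… → 2.330

2.330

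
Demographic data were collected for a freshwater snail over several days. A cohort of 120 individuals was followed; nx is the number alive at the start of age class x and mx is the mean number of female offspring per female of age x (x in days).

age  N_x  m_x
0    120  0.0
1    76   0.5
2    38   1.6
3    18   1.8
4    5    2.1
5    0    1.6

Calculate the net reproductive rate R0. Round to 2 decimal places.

1.18

lx = nx/n0 = nx/120: 1, 0.63333…, 0.31667…, 0.15, 0.04167…, 0
lx·mx by age: 0, 0.316667…, 0.506667…, 0.27, 0.0875…, 0
R0 = Σ lx·mx = 1.180833… → 1.18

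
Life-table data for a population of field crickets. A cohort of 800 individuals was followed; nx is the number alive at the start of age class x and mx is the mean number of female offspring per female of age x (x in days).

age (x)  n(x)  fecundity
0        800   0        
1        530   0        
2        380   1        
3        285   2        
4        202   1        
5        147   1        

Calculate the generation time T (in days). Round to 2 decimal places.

3.09

lx = nx/n0 = nx/800: 1, 0.6625, 0.475, 0.35625, 0.2525, 0.18375
lx·mx: 0, 0, 0.475, 0.7125, 0.2525, 0.18375 → R0 = 1.62375
x·lx·mx: 0, 0, 0.95, 2.1375, 1.01, 0.91875 → Σ = 5.01625
T = 5.01625 / 1.62375 = 3.089299… → 3.09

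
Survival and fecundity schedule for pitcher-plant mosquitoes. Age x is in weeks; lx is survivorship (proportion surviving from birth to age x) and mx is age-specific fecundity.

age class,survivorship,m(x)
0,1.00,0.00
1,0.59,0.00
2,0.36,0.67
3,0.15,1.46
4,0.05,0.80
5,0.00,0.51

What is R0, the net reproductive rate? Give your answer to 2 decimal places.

0.50

lx·mx by age: 0, 0, 0.2412, 0.219, 0.04, 0
R0 = Σ lx·mx = 0.5002 → 0.50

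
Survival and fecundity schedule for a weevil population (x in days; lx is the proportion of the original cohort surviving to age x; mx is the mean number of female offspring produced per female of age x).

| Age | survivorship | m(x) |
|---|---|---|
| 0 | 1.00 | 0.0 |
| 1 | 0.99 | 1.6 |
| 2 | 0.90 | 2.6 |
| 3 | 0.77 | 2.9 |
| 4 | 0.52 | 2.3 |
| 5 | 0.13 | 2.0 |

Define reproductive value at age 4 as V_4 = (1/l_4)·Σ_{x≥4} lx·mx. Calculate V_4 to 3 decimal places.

lx·mx for x ≥ 4: 1.196, 0.26 → sum = 1.456
V_4 = 1.456 / l_4 = 1.456 / 0.52 = 2.8 → 2.800

2.800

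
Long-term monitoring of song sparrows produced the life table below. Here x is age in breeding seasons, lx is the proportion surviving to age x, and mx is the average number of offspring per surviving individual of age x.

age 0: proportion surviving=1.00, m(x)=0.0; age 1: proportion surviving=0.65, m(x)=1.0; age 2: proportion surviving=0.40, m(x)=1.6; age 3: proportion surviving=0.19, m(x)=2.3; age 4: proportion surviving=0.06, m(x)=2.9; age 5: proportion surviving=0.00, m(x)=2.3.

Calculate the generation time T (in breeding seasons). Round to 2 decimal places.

2.07

lx·mx: 0, 0.65, 0.64, 0.437, 0.174, 0 → R0 = 1.901
x·lx·mx: 0, 0.65, 1.28, 1.311, 0.696, 0 → Σ = 3.937
T = 3.937 / 1.901 = 2.071015… → 2.07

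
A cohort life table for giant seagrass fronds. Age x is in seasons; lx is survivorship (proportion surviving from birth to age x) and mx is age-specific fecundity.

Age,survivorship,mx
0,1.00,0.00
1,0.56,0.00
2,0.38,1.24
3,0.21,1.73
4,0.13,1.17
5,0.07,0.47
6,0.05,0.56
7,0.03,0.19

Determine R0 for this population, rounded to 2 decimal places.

1.05

lx·mx by age: 0, 0, 0.4712, 0.3633, 0.1521, 0.0329, 0.028, 0.0057
R0 = Σ lx·mx = 1.0532 → 1.05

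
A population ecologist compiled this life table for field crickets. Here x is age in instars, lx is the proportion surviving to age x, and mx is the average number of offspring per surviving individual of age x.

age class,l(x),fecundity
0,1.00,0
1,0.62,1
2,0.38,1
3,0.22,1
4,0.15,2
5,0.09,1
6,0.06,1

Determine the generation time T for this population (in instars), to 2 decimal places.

lx·mx: 0, 0.62, 0.38, 0.22, 0.3, 0.09, 0.06 → R0 = 1.67
x·lx·mx: 0, 0.62, 0.76, 0.66, 1.2, 0.45, 0.36 → Σ = 4.05
T = 4.05 / 1.67 = 2.42515… → 2.43

2.43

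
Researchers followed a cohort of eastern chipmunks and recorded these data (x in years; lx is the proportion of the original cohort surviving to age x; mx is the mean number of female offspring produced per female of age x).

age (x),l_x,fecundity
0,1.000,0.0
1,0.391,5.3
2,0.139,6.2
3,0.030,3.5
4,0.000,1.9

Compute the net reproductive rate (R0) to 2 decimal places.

3.04

lx·mx by age: 0, 2.0723, 0.8618, 0.105, 0
R0 = Σ lx·mx = 3.0391 → 3.04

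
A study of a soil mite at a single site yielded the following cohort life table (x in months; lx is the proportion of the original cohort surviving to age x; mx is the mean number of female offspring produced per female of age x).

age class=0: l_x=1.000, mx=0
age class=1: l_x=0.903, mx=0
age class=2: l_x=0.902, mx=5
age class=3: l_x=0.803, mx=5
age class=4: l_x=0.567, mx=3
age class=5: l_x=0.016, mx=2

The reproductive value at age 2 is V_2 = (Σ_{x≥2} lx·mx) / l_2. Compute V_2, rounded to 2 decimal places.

lx·mx for x ≥ 2: 4.51, 4.015, 1.701, 0.032 → sum = 10.258
V_2 = 10.258 / l_2 = 10.258 / 0.902 = 11.372506… → 11.37

11.37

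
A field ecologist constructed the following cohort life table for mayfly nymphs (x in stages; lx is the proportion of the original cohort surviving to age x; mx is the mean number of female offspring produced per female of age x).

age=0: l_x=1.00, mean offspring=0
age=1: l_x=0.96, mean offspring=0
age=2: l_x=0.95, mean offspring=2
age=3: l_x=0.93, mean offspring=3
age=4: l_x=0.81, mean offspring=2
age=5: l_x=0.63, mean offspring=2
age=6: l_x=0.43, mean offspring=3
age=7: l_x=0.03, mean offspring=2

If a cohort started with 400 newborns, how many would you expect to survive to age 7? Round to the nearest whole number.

Expected survivors = N0 · l_7 = 400 × 0.03 = 12 → 12

12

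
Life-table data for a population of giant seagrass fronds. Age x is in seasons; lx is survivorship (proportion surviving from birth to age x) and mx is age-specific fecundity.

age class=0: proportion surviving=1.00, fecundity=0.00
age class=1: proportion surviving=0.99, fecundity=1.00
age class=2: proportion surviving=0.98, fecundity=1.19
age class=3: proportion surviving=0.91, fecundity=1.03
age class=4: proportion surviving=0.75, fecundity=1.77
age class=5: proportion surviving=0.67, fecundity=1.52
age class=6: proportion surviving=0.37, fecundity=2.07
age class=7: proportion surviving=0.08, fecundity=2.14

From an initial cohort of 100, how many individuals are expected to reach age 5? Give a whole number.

67

Expected survivors = N0 · l_5 = 100 × 0.67 = 67 → 67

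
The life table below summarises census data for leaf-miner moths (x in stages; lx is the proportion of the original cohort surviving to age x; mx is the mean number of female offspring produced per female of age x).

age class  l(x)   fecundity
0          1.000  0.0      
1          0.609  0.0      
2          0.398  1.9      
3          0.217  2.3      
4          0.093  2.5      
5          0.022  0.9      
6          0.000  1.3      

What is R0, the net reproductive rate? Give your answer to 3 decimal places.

1.508

lx·mx by age: 0, 0, 0.7562, 0.4991, 0.2325, 0.0198, 0
R0 = Σ lx·mx = 1.5076 → 1.508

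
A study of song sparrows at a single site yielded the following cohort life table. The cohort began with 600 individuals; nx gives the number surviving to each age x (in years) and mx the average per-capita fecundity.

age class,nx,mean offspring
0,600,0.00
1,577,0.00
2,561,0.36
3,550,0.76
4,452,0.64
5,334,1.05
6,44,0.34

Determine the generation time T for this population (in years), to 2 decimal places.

3.65

lx = nx/n0 = nx/600: 1, 0.96167…, 0.935, 0.91667…, 0.75333…, 0.55667…, 0.07333…
lx·mx: 0, 0, 0.3366, 0.696667…, 0.482133…, 0.5845…, 0.024933… → R0 = 2.124833…
x·lx·mx: 0, 0, 0.6732, 2.09…, 1.928533…, 2.9225…, 0.1496… → Σ = 7.763833…
T = 7.763833… / 2.124833… = 3.653855… → 3.65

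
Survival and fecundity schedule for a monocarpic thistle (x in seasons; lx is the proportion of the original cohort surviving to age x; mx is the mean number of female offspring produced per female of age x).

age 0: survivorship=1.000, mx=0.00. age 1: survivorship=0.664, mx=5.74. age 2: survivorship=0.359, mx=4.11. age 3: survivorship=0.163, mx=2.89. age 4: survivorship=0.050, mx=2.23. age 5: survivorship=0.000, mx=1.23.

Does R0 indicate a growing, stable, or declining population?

growing

R0 = Σ lx·mx = 0 + 3.81136 + 1.47549 + 0.47107 + 0.1115 + 0 = 5.86942
R0 > 1, so the population is growing.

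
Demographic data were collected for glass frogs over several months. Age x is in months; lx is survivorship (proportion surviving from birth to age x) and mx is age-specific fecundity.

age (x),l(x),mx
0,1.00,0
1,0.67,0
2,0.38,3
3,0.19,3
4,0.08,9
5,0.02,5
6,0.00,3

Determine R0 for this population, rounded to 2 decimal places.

lx·mx by age: 0, 0, 1.14, 0.57, 0.72, 0.1, 0
R0 = Σ lx·mx = 2.53 → 2.53

2.53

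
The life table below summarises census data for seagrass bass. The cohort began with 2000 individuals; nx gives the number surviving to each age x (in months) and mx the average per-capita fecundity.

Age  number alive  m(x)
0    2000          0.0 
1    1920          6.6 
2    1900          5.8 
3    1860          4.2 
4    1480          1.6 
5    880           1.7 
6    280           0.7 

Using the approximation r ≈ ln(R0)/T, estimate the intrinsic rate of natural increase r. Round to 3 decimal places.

lx = nx/n0 = nx/2000: 1, 0.96, 0.95, 0.93, 0.74, 0.44, 0.14
R0 = Σ lx·mx = 0 + 6.336 + 5.51 + 3.906 + 1.184 + 0.748 + 0.098 = 17.782
Σ x·lx·mx = 38.138; T = 38.138/17.782 = 2.14475…
r ≈ ln(R0)/T = ln(17.782)/2.14475… = 1.34197… → 1.342

1.342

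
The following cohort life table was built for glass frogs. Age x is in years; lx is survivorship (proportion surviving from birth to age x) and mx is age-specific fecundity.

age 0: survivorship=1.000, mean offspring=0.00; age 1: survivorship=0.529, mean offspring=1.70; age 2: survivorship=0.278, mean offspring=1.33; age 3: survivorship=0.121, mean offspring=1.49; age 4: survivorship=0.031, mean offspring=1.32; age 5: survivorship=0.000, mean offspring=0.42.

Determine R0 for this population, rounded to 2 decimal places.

lx·mx by age: 0, 0.8993, 0.36974, 0.18029, 0.04092, 0
R0 = Σ lx·mx = 1.49025 → 1.49

1.49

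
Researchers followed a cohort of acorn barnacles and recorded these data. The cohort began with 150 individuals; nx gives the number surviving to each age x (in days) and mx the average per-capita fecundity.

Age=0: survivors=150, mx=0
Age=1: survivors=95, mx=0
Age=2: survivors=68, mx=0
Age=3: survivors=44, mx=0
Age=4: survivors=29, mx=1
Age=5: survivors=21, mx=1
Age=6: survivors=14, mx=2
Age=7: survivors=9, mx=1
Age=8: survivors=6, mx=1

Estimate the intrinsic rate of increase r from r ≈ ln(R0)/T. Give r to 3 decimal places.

-0.089

lx = nx/n0 = nx/150: 1, 0.63333…, 0.45333…, 0.29333…, 0.19333…, 0.14, 0.09333…, 0.06, 0.04
R0 = Σ lx·mx = 0 + 0 + 0 + 0 + 0.19333… + 0.14 + 0.18667… + 0.06 + 0.04 = 0.62…
Σ x·lx·mx = 3.333333…; T = 3.333333…/0.62… = 5.37634…
r ≈ ln(R0)/T = ln(0.62…)/5.37634… = -0.08891… → -0.089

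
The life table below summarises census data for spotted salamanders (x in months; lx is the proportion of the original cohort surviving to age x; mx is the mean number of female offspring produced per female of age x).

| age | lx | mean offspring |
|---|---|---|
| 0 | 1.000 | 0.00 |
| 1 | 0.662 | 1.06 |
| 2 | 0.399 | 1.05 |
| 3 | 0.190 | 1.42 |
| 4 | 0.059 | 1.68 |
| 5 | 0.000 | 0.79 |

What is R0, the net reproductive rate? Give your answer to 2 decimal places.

lx·mx by age: 0, 0.70172, 0.41895, 0.2698, 0.09912, 0
R0 = Σ lx·mx = 1.48959 → 1.49

1.49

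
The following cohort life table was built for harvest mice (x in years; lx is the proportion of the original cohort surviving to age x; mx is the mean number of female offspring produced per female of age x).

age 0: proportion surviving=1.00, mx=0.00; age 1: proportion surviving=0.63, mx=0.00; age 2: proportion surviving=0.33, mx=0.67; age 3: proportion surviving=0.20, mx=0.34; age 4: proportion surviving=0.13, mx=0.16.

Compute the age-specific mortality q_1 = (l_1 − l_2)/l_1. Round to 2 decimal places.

0.48

q_1 = (l_1 − l_2) / l_1 = (0.63 − 0.33) / 0.63
     = 0.3 / 0.63 = 0.47619… → 0.48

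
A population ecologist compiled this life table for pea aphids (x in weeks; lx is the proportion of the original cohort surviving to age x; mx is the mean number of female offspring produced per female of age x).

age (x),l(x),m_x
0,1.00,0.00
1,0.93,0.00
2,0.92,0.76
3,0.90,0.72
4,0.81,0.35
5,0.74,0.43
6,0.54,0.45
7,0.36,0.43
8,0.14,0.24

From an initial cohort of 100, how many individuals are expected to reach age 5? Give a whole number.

74

Expected survivors = N0 · l_5 = 100 × 0.74 = 74 → 74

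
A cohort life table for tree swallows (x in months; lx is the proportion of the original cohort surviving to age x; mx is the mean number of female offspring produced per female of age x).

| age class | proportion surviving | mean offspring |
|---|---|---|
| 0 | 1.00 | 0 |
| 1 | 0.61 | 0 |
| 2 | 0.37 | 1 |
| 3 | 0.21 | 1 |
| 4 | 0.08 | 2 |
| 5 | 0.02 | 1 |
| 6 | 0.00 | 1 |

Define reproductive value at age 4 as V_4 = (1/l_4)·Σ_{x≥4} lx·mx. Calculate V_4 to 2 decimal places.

lx·mx for x ≥ 4: 0.16, 0.02, 0 → sum = 0.18
V_4 = 0.18 / l_4 = 0.18 / 0.08 = 2.25 → 2.25

2.25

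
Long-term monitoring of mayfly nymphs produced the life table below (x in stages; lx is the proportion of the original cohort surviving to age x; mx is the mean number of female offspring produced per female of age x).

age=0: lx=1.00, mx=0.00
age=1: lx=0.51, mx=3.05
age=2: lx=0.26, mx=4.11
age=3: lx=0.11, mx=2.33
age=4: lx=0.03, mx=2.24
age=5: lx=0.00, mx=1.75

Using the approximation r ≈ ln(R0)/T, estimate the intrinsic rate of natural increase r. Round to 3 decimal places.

0.674

R0 = Σ lx·mx = 0 + 1.5555 + 1.0686 + 0.2563 + 0.0672 + 0 = 2.9476
Σ x·lx·mx = 4.7304; T = 4.7304/2.9476 = 1.60483…
r ≈ ln(R0)/T = ln(2.9476)/1.60483… = 0.67359… → 0.674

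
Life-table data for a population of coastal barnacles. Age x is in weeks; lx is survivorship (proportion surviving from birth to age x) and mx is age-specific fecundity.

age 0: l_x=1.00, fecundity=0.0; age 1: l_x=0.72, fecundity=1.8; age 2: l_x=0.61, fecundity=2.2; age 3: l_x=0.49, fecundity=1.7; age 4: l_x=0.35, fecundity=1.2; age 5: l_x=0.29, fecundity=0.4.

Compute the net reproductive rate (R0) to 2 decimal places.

4.01

lx·mx by age: 0, 1.296, 1.342, 0.833, 0.42, 0.116
R0 = Σ lx·mx = 4.007 → 4.01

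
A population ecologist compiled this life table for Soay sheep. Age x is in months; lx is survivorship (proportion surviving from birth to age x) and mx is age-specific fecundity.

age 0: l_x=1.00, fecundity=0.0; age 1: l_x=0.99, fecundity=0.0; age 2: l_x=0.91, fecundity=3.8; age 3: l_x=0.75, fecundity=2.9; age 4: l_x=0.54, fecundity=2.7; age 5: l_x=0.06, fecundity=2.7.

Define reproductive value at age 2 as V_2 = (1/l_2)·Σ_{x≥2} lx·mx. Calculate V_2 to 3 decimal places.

7.970

lx·mx for x ≥ 2: 3.458, 2.175, 1.458, 0.162 → sum = 7.253
V_2 = 7.253 / l_2 = 7.253 / 0.91 = 7.97033… → 7.970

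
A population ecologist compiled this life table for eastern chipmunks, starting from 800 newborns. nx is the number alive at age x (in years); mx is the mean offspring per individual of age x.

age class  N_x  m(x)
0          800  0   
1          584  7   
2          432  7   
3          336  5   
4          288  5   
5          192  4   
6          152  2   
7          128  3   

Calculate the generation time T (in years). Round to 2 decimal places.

2.51

lx = nx/n0 = nx/800: 1, 0.73, 0.54, 0.42, 0.36, 0.24, 0.19, 0.16
lx·mx: 0, 5.11, 3.78, 2.1, 1.8, 0.96, 0.38, 0.48 → R0 = 14.61
x·lx·mx: 0, 5.11, 7.56, 6.3, 7.2, 4.8, 2.28, 3.36 → Σ = 36.61
T = 36.61 / 14.61 = 2.505818… → 2.51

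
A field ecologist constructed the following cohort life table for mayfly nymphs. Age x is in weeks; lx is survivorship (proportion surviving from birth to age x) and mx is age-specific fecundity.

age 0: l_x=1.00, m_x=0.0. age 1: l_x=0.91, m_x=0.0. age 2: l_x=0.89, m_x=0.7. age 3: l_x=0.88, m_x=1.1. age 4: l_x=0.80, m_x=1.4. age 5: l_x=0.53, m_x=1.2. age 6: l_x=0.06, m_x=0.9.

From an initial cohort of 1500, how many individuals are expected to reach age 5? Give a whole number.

Expected survivors = N0 · l_5 = 1500 × 0.53 = 795 → 795

795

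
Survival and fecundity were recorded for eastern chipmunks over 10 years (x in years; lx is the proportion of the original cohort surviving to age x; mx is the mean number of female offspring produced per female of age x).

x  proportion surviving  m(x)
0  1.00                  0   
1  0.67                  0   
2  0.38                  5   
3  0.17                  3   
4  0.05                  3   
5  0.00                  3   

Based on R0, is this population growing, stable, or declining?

growing

R0 = Σ lx·mx = 0 + 0 + 1.9 + 0.51 + 0.15 + 0 = 2.56
R0 > 1, so the population is growing.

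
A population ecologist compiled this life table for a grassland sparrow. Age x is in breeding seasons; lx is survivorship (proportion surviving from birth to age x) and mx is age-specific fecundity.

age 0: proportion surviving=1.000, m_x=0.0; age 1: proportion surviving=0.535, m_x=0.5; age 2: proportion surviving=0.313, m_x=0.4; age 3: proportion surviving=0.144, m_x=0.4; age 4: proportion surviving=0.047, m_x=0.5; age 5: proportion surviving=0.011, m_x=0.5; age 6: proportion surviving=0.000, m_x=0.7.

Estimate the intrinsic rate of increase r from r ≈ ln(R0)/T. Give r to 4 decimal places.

R0 = Σ lx·mx = 0 + 0.2675 + 0.1252 + 0.0576 + 0.0235 + 0.0055 + 0 = 0.4793
Σ x·lx·mx = 0.8122; T = 0.8122/0.4793 = 1.69455…
r ≈ ln(R0)/T = ln(0.4793)/1.69455… = -0.433995… → -0.4340

-0.4340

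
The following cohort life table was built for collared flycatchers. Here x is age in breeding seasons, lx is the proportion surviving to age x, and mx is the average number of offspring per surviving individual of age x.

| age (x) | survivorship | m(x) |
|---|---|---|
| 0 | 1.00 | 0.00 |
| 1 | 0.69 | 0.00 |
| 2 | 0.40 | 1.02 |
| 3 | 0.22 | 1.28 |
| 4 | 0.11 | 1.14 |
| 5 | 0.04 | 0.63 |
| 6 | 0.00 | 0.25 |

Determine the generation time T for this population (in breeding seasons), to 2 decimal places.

2.72

lx·mx: 0, 0, 0.408, 0.2816, 0.1254, 0.0252, 0 → R0 = 0.8402
x·lx·mx: 0, 0, 0.816, 0.8448, 0.5016, 0.126, 0 → Σ = 2.2884
T = 2.2884 / 0.8402 = 2.723637… → 2.72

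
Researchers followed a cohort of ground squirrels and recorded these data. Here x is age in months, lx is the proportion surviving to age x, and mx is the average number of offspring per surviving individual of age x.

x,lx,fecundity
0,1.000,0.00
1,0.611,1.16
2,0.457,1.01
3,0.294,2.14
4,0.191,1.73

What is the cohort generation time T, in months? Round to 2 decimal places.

lx·mx: 0, 0.70876, 0.46157, 0.62916, 0.33043 → R0 = 2.12992
x·lx·mx: 0, 0.70876, 0.92314, 1.88748, 1.32172 → Σ = 4.8411
T = 4.8411 / 2.12992 = 2.272902… → 2.27

2.27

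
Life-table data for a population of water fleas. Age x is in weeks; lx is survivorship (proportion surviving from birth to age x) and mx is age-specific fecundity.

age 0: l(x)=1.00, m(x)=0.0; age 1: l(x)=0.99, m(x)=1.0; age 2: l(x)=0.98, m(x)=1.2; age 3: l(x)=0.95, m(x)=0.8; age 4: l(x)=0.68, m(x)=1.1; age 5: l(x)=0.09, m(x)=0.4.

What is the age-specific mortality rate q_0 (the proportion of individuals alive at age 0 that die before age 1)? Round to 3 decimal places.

0.010

q_0 = (l_0 − l_1) / l_0 = (1 − 0.99) / 1
     = 0.01 / 1 = 0.01 → 0.010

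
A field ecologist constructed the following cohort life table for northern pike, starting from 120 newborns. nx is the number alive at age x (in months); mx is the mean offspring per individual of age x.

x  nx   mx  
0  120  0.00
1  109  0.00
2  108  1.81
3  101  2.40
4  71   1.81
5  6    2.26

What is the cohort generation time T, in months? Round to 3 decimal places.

2.931

lx = nx/n0 = nx/120: 1, 0.90833…, 0.9, 0.84167…, 0.59167…, 0.05
lx·mx: 0, 0, 1.629, 2.02…, 1.070917…, 0.113 → R0 = 4.832917…
x·lx·mx: 0, 0, 3.258, 6.06…, 4.283667…, 0.565 → Σ = 14.166667…
T = 14.166667… / 4.832917… = 2.931287… → 2.931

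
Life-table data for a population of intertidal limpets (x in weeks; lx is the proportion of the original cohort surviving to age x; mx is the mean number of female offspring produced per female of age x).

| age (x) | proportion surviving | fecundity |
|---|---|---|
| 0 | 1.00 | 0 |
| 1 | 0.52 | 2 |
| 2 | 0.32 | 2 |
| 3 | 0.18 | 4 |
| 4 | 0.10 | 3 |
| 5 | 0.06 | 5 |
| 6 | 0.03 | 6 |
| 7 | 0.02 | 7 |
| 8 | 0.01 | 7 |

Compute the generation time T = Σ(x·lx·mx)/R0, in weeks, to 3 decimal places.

lx·mx: 0, 1.04, 0.64, 0.72, 0.3, 0.3, 0.18, 0.14, 0.07 → R0 = 3.39
x·lx·mx: 0, 1.04, 1.28, 2.16, 1.2, 1.5, 1.08, 0.98, 0.56 → Σ = 9.8
T = 9.8 / 3.39 = 2.890855… → 2.891

2.891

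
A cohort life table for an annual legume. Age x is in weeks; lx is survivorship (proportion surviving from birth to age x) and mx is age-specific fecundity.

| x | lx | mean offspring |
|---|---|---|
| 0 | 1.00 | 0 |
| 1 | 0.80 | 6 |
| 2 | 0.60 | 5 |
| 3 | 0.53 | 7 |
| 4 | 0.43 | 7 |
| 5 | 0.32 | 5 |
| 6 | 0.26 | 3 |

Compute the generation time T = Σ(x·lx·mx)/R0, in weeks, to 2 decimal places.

2.76

lx·mx: 0, 4.8, 3, 3.71, 3.01, 1.6, 0.78 → R0 = 16.9
x·lx·mx: 0, 4.8, 6, 11.13, 12.04, 8, 4.68 → Σ = 46.65
T = 46.65 / 16.9 = 2.760355… → 2.76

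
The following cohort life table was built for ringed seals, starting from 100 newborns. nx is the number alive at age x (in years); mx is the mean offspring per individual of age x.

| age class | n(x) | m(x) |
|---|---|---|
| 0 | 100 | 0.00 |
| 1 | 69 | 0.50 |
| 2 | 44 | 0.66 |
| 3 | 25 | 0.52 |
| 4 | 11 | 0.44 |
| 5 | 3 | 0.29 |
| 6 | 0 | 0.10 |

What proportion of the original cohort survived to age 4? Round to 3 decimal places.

l_4 = n_4/n_0 = 11/100 = 0.11 → 0.110

0.110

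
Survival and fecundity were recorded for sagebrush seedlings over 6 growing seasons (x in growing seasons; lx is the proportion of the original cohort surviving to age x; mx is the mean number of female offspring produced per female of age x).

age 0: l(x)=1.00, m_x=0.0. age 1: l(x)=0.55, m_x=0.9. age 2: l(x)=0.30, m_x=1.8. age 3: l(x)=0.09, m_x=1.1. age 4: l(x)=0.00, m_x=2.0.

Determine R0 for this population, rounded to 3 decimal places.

lx·mx by age: 0, 0.495, 0.54, 0.099, 0
R0 = Σ lx·mx = 1.134 → 1.134

1.134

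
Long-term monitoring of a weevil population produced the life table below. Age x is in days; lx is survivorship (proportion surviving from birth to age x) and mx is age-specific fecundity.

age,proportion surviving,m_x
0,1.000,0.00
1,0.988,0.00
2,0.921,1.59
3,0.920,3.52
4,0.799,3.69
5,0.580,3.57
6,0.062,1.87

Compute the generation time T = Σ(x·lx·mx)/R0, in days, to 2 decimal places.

3.61

lx·mx: 0, 0, 1.46439, 3.2384, 2.94831, 2.0706, 0.11594 → R0 = 9.83764
x·lx·mx: 0, 0, 2.92878, 9.7152, 11.79324, 10.353, 0.69564 → Σ = 35.48586
T = 35.48586 / 9.83764 = 3.607152… → 3.61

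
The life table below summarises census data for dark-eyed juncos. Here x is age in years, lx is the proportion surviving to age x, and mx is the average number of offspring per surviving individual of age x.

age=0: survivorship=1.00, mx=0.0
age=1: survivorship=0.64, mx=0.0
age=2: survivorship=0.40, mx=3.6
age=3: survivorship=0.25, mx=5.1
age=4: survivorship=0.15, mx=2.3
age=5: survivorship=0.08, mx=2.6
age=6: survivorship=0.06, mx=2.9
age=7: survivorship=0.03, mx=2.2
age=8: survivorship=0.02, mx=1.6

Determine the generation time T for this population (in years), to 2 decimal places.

lx·mx: 0, 0, 1.44, 1.275, 0.345, 0.208, 0.174, 0.066, 0.032 → R0 = 3.54
x·lx·mx: 0, 0, 2.88, 3.825, 1.38, 1.04, 1.044, 0.462, 0.256 → Σ = 10.887
T = 10.887 / 3.54 = 3.075424… → 3.08

3.08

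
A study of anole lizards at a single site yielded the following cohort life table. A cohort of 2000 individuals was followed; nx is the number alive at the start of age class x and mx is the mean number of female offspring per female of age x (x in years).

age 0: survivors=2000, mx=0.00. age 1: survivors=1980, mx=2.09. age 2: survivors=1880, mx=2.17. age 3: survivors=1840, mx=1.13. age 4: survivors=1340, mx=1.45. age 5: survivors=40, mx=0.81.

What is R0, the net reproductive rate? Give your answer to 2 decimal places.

lx = nx/n0 = nx/2000: 1, 0.99, 0.94, 0.92, 0.67, 0.02
lx·mx by age: 0, 2.0691, 2.0398, 1.0396, 0.9715, 0.0162
R0 = Σ lx·mx = 6.1362 → 6.14

6.14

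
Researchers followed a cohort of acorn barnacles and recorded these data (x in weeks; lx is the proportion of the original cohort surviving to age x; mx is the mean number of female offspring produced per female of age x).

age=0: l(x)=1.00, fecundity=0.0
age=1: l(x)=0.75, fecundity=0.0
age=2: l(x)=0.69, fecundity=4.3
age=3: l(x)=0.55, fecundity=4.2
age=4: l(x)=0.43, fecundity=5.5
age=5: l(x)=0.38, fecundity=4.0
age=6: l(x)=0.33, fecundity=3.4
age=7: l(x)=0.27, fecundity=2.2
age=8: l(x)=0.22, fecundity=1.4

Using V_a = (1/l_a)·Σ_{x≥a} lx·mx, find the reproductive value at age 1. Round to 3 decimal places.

lx·mx for x ≥ 1: 0, 2.967, 2.31, 2.365, 1.52, 1.122, 0.594, 0.308 → sum = 11.186
V_1 = 11.186 / l_1 = 11.186 / 0.75 = 14.914667… → 14.915

14.915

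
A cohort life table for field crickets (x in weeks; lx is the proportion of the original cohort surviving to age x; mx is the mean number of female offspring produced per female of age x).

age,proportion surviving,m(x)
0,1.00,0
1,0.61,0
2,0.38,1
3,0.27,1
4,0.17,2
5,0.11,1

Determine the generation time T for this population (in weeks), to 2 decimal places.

3.16

lx·mx: 0, 0, 0.38, 0.27, 0.34, 0.11 → R0 = 1.1
x·lx·mx: 0, 0, 0.76, 0.81, 1.36, 0.55 → Σ = 3.48
T = 3.48 / 1.1 = 3.163636… → 3.16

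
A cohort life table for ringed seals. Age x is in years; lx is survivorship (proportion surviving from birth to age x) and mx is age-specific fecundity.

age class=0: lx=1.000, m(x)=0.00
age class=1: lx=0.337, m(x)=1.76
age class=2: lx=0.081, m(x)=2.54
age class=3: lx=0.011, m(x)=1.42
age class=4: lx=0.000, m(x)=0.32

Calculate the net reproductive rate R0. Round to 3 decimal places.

0.814

lx·mx by age: 0, 0.59312, 0.20574, 0.01562, 0
R0 = Σ lx·mx = 0.81448 → 0.814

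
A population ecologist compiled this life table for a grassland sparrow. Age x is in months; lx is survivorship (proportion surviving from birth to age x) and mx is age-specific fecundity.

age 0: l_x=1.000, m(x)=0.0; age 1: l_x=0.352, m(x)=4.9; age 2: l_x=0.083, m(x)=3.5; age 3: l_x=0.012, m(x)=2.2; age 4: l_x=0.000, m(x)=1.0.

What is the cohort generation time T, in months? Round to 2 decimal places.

1.17

lx·mx: 0, 1.7248, 0.2905, 0.0264, 0 → R0 = 2.0417
x·lx·mx: 0, 1.7248, 0.581, 0.0792, 0 → Σ = 2.385
T = 2.385 / 2.0417 = 1.168144… → 1.17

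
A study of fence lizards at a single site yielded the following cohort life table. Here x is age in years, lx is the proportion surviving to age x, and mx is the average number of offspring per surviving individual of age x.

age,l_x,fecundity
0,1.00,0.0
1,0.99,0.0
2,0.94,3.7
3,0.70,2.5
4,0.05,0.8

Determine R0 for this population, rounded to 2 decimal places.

lx·mx by age: 0, 0, 3.478, 1.75, 0.04
R0 = Σ lx·mx = 5.268 → 5.27

5.27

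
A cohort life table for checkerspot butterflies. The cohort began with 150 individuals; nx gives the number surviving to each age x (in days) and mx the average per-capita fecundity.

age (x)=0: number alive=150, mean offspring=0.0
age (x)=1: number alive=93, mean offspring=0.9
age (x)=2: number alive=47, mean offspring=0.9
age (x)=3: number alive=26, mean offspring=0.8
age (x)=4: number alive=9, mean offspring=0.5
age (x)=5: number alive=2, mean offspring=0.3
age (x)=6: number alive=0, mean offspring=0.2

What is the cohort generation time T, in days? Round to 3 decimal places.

lx = nx/n0 = nx/150: 1, 0.62, 0.31333…, 0.17333…, 0.06, 0.01333…, 0
lx·mx: 0, 0.558, 0.282…, 0.138667…, 0.03, 0.004…, 0 → R0 = 1.012667…
x·lx·mx: 0, 0.558, 0.564…, 0.416…, 0.12, 0.02…, 0 → Σ = 1.678…
T = 1.678… / 1.012667… = 1.657011… → 1.657

1.657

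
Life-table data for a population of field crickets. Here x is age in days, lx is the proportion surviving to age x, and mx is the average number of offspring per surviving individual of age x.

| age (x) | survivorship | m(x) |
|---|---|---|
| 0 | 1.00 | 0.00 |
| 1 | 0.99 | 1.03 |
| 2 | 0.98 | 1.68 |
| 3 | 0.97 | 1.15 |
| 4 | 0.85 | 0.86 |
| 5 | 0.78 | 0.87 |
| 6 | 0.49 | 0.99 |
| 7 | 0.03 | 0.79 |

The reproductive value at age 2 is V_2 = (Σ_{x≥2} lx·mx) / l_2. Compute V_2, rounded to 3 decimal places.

lx·mx for x ≥ 2: 1.6464, 1.1155, 0.731, 0.6786, 0.4851, 0.0237 → sum = 4.6803
V_2 = 4.6803 / l_2 = 4.6803 / 0.98 = 4.775816… → 4.776

4.776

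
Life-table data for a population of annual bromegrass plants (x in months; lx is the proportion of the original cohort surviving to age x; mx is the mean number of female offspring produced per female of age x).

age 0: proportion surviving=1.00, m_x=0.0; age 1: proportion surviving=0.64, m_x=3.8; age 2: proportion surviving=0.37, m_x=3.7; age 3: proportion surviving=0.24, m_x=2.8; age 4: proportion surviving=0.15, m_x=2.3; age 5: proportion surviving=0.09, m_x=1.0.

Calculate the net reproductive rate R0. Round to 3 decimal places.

lx·mx by age: 0, 2.432, 1.369, 0.672, 0.345, 0.09
R0 = Σ lx·mx = 4.908 → 4.908

4.908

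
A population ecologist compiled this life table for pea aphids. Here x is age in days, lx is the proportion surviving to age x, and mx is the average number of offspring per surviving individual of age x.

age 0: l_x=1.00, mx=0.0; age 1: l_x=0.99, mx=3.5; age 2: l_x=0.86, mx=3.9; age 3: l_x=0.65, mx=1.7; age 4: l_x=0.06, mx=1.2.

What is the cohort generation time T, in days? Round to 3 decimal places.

1.723

lx·mx: 0, 3.465, 3.354, 1.105, 0.072 → R0 = 7.996
x·lx·mx: 0, 3.465, 6.708, 3.315, 0.288 → Σ = 13.776
T = 13.776 / 7.996 = 1.722861… → 1.723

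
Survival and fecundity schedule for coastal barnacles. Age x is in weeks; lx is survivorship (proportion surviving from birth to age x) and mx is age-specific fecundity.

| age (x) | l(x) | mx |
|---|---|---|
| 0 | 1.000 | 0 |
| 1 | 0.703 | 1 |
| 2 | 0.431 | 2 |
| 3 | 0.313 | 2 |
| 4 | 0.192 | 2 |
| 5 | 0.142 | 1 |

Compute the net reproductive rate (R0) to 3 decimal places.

lx·mx by age: 0, 0.703, 0.862, 0.626, 0.384, 0.142
R0 = Σ lx·mx = 2.717 → 2.717

2.717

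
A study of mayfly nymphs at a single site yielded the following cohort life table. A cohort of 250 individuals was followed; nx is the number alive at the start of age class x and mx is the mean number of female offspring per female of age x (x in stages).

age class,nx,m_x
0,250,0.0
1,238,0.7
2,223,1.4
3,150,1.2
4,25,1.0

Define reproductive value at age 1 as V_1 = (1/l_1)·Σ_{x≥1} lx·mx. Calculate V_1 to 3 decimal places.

2.873

lx = nx/n0 = nx/250: 1, 0.952, 0.892, 0.6, 0.1
lx·mx for x ≥ 1: 0.6664, 1.2488, 0.72, 0.1 → sum = 2.7352
V_1 = 2.7352 / l_1 = 2.7352 / 0.952 = 2.873109… → 2.873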